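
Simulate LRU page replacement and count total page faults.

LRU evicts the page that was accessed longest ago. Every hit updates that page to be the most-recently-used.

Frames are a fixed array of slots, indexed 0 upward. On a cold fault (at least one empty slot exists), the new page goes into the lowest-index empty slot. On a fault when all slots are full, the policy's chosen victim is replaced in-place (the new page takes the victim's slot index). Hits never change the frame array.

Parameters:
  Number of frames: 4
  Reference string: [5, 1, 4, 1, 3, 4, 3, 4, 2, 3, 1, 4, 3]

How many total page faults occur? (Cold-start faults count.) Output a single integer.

Step 0: ref 5 → FAULT, frames=[5,-,-,-]
Step 1: ref 1 → FAULT, frames=[5,1,-,-]
Step 2: ref 4 → FAULT, frames=[5,1,4,-]
Step 3: ref 1 → HIT, frames=[5,1,4,-]
Step 4: ref 3 → FAULT, frames=[5,1,4,3]
Step 5: ref 4 → HIT, frames=[5,1,4,3]
Step 6: ref 3 → HIT, frames=[5,1,4,3]
Step 7: ref 4 → HIT, frames=[5,1,4,3]
Step 8: ref 2 → FAULT (evict 5), frames=[2,1,4,3]
Step 9: ref 3 → HIT, frames=[2,1,4,3]
Step 10: ref 1 → HIT, frames=[2,1,4,3]
Step 11: ref 4 → HIT, frames=[2,1,4,3]
Step 12: ref 3 → HIT, frames=[2,1,4,3]
Total faults: 5

Answer: 5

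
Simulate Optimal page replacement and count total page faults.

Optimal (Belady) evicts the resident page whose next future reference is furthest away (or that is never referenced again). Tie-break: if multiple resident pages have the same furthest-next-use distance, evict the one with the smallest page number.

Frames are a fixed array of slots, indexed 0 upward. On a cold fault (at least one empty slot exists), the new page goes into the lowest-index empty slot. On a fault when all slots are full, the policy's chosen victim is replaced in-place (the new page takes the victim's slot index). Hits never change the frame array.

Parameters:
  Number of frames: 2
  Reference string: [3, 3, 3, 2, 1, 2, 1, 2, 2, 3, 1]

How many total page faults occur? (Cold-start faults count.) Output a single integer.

Step 0: ref 3 → FAULT, frames=[3,-]
Step 1: ref 3 → HIT, frames=[3,-]
Step 2: ref 3 → HIT, frames=[3,-]
Step 3: ref 2 → FAULT, frames=[3,2]
Step 4: ref 1 → FAULT (evict 3), frames=[1,2]
Step 5: ref 2 → HIT, frames=[1,2]
Step 6: ref 1 → HIT, frames=[1,2]
Step 7: ref 2 → HIT, frames=[1,2]
Step 8: ref 2 → HIT, frames=[1,2]
Step 9: ref 3 → FAULT (evict 2), frames=[1,3]
Step 10: ref 1 → HIT, frames=[1,3]
Total faults: 4

Answer: 4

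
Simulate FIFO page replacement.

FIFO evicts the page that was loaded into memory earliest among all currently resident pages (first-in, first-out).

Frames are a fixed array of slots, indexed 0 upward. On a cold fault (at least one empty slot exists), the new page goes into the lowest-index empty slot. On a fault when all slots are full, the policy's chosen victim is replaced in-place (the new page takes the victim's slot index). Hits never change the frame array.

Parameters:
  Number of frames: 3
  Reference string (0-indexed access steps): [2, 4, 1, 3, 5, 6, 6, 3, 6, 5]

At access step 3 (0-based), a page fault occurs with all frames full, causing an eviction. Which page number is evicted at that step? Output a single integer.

Step 0: ref 2 -> FAULT, frames=[2,-,-]
Step 1: ref 4 -> FAULT, frames=[2,4,-]
Step 2: ref 1 -> FAULT, frames=[2,4,1]
Step 3: ref 3 -> FAULT, evict 2, frames=[3,4,1]
At step 3: evicted page 2

Answer: 2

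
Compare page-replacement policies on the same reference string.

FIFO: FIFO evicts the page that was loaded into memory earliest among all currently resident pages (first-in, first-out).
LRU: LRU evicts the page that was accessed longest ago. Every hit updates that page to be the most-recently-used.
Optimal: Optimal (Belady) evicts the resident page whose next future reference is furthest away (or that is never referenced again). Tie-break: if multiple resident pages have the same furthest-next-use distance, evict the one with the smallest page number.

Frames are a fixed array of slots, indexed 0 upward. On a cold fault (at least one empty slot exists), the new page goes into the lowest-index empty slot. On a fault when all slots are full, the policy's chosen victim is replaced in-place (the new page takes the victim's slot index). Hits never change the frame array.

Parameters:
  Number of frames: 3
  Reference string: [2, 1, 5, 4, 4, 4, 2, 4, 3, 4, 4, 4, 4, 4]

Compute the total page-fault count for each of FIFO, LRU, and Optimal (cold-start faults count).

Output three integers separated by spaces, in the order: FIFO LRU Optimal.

--- FIFO ---
  step 0: ref 2 -> FAULT, frames=[2,-,-] (faults so far: 1)
  step 1: ref 1 -> FAULT, frames=[2,1,-] (faults so far: 2)
  step 2: ref 5 -> FAULT, frames=[2,1,5] (faults so far: 3)
  step 3: ref 4 -> FAULT, evict 2, frames=[4,1,5] (faults so far: 4)
  step 4: ref 4 -> HIT, frames=[4,1,5] (faults so far: 4)
  step 5: ref 4 -> HIT, frames=[4,1,5] (faults so far: 4)
  step 6: ref 2 -> FAULT, evict 1, frames=[4,2,5] (faults so far: 5)
  step 7: ref 4 -> HIT, frames=[4,2,5] (faults so far: 5)
  step 8: ref 3 -> FAULT, evict 5, frames=[4,2,3] (faults so far: 6)
  step 9: ref 4 -> HIT, frames=[4,2,3] (faults so far: 6)
  step 10: ref 4 -> HIT, frames=[4,2,3] (faults so far: 6)
  step 11: ref 4 -> HIT, frames=[4,2,3] (faults so far: 6)
  step 12: ref 4 -> HIT, frames=[4,2,3] (faults so far: 6)
  step 13: ref 4 -> HIT, frames=[4,2,3] (faults so far: 6)
  FIFO total faults: 6
--- LRU ---
  step 0: ref 2 -> FAULT, frames=[2,-,-] (faults so far: 1)
  step 1: ref 1 -> FAULT, frames=[2,1,-] (faults so far: 2)
  step 2: ref 5 -> FAULT, frames=[2,1,5] (faults so far: 3)
  step 3: ref 4 -> FAULT, evict 2, frames=[4,1,5] (faults so far: 4)
  step 4: ref 4 -> HIT, frames=[4,1,5] (faults so far: 4)
  step 5: ref 4 -> HIT, frames=[4,1,5] (faults so far: 4)
  step 6: ref 2 -> FAULT, evict 1, frames=[4,2,5] (faults so far: 5)
  step 7: ref 4 -> HIT, frames=[4,2,5] (faults so far: 5)
  step 8: ref 3 -> FAULT, evict 5, frames=[4,2,3] (faults so far: 6)
  step 9: ref 4 -> HIT, frames=[4,2,3] (faults so far: 6)
  step 10: ref 4 -> HIT, frames=[4,2,3] (faults so far: 6)
  step 11: ref 4 -> HIT, frames=[4,2,3] (faults so far: 6)
  step 12: ref 4 -> HIT, frames=[4,2,3] (faults so far: 6)
  step 13: ref 4 -> HIT, frames=[4,2,3] (faults so far: 6)
  LRU total faults: 6
--- Optimal ---
  step 0: ref 2 -> FAULT, frames=[2,-,-] (faults so far: 1)
  step 1: ref 1 -> FAULT, frames=[2,1,-] (faults so far: 2)
  step 2: ref 5 -> FAULT, frames=[2,1,5] (faults so far: 3)
  step 3: ref 4 -> FAULT, evict 1, frames=[2,4,5] (faults so far: 4)
  step 4: ref 4 -> HIT, frames=[2,4,5] (faults so far: 4)
  step 5: ref 4 -> HIT, frames=[2,4,5] (faults so far: 4)
  step 6: ref 2 -> HIT, frames=[2,4,5] (faults so far: 4)
  step 7: ref 4 -> HIT, frames=[2,4,5] (faults so far: 4)
  step 8: ref 3 -> FAULT, evict 2, frames=[3,4,5] (faults so far: 5)
  step 9: ref 4 -> HIT, frames=[3,4,5] (faults so far: 5)
  step 10: ref 4 -> HIT, frames=[3,4,5] (faults so far: 5)
  step 11: ref 4 -> HIT, frames=[3,4,5] (faults so far: 5)
  step 12: ref 4 -> HIT, frames=[3,4,5] (faults so far: 5)
  step 13: ref 4 -> HIT, frames=[3,4,5] (faults so far: 5)
  Optimal total faults: 5

Answer: 6 6 5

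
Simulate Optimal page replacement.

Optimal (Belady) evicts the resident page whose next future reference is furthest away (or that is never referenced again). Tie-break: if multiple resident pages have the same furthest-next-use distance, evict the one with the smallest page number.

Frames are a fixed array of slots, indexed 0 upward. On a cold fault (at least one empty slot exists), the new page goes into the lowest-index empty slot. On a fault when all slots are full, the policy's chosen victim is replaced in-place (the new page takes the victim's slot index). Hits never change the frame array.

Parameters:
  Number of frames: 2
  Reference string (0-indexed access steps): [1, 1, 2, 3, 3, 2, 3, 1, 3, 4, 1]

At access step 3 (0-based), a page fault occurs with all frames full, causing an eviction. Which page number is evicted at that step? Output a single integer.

Step 0: ref 1 -> FAULT, frames=[1,-]
Step 1: ref 1 -> HIT, frames=[1,-]
Step 2: ref 2 -> FAULT, frames=[1,2]
Step 3: ref 3 -> FAULT, evict 1, frames=[3,2]
At step 3: evicted page 1

Answer: 1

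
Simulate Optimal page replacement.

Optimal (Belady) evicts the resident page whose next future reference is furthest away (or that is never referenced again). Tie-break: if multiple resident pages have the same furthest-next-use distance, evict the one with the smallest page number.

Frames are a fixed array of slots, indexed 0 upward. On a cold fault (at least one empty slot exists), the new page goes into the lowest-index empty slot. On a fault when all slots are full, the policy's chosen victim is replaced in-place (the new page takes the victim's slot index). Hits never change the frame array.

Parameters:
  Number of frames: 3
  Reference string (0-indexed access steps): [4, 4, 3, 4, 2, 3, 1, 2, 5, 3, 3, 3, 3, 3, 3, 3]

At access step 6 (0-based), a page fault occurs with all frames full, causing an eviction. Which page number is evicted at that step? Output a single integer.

Step 0: ref 4 -> FAULT, frames=[4,-,-]
Step 1: ref 4 -> HIT, frames=[4,-,-]
Step 2: ref 3 -> FAULT, frames=[4,3,-]
Step 3: ref 4 -> HIT, frames=[4,3,-]
Step 4: ref 2 -> FAULT, frames=[4,3,2]
Step 5: ref 3 -> HIT, frames=[4,3,2]
Step 6: ref 1 -> FAULT, evict 4, frames=[1,3,2]
At step 6: evicted page 4

Answer: 4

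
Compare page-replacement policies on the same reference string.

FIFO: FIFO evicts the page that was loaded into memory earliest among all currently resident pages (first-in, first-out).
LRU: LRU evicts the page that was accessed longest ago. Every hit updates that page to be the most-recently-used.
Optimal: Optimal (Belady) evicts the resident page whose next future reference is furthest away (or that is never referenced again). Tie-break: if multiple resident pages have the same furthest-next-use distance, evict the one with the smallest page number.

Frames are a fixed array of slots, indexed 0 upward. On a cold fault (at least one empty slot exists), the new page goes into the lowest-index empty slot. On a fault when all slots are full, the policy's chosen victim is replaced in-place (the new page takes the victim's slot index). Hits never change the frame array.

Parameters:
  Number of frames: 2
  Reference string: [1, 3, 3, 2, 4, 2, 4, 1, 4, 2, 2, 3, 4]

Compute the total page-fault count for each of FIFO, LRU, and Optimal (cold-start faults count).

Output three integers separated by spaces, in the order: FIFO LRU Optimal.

Answer: 8 8 7

Derivation:
--- FIFO ---
  step 0: ref 1 -> FAULT, frames=[1,-] (faults so far: 1)
  step 1: ref 3 -> FAULT, frames=[1,3] (faults so far: 2)
  step 2: ref 3 -> HIT, frames=[1,3] (faults so far: 2)
  step 3: ref 2 -> FAULT, evict 1, frames=[2,3] (faults so far: 3)
  step 4: ref 4 -> FAULT, evict 3, frames=[2,4] (faults so far: 4)
  step 5: ref 2 -> HIT, frames=[2,4] (faults so far: 4)
  step 6: ref 4 -> HIT, frames=[2,4] (faults so far: 4)
  step 7: ref 1 -> FAULT, evict 2, frames=[1,4] (faults so far: 5)
  step 8: ref 4 -> HIT, frames=[1,4] (faults so far: 5)
  step 9: ref 2 -> FAULT, evict 4, frames=[1,2] (faults so far: 6)
  step 10: ref 2 -> HIT, frames=[1,2] (faults so far: 6)
  step 11: ref 3 -> FAULT, evict 1, frames=[3,2] (faults so far: 7)
  step 12: ref 4 -> FAULT, evict 2, frames=[3,4] (faults so far: 8)
  FIFO total faults: 8
--- LRU ---
  step 0: ref 1 -> FAULT, frames=[1,-] (faults so far: 1)
  step 1: ref 3 -> FAULT, frames=[1,3] (faults so far: 2)
  step 2: ref 3 -> HIT, frames=[1,3] (faults so far: 2)
  step 3: ref 2 -> FAULT, evict 1, frames=[2,3] (faults so far: 3)
  step 4: ref 4 -> FAULT, evict 3, frames=[2,4] (faults so far: 4)
  step 5: ref 2 -> HIT, frames=[2,4] (faults so far: 4)
  step 6: ref 4 -> HIT, frames=[2,4] (faults so far: 4)
  step 7: ref 1 -> FAULT, evict 2, frames=[1,4] (faults so far: 5)
  step 8: ref 4 -> HIT, frames=[1,4] (faults so far: 5)
  step 9: ref 2 -> FAULT, evict 1, frames=[2,4] (faults so far: 6)
  step 10: ref 2 -> HIT, frames=[2,4] (faults so far: 6)
  step 11: ref 3 -> FAULT, evict 4, frames=[2,3] (faults so far: 7)
  step 12: ref 4 -> FAULT, evict 2, frames=[4,3] (faults so far: 8)
  LRU total faults: 8
--- Optimal ---
  step 0: ref 1 -> FAULT, frames=[1,-] (faults so far: 1)
  step 1: ref 3 -> FAULT, frames=[1,3] (faults so far: 2)
  step 2: ref 3 -> HIT, frames=[1,3] (faults so far: 2)
  step 3: ref 2 -> FAULT, evict 3, frames=[1,2] (faults so far: 3)
  step 4: ref 4 -> FAULT, evict 1, frames=[4,2] (faults so far: 4)
  step 5: ref 2 -> HIT, frames=[4,2] (faults so far: 4)
  step 6: ref 4 -> HIT, frames=[4,2] (faults so far: 4)
  step 7: ref 1 -> FAULT, evict 2, frames=[4,1] (faults so far: 5)
  step 8: ref 4 -> HIT, frames=[4,1] (faults so far: 5)
  step 9: ref 2 -> FAULT, evict 1, frames=[4,2] (faults so far: 6)
  step 10: ref 2 -> HIT, frames=[4,2] (faults so far: 6)
  step 11: ref 3 -> FAULT, evict 2, frames=[4,3] (faults so far: 7)
  step 12: ref 4 -> HIT, frames=[4,3] (faults so far: 7)
  Optimal total faults: 7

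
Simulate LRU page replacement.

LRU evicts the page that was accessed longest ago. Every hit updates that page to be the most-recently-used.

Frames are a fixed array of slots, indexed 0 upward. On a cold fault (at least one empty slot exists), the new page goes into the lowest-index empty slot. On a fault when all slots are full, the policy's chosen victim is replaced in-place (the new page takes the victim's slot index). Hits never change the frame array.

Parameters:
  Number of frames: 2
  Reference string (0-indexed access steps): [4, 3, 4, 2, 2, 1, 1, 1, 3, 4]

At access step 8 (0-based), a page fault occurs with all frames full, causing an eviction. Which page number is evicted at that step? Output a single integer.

Answer: 2

Derivation:
Step 0: ref 4 -> FAULT, frames=[4,-]
Step 1: ref 3 -> FAULT, frames=[4,3]
Step 2: ref 4 -> HIT, frames=[4,3]
Step 3: ref 2 -> FAULT, evict 3, frames=[4,2]
Step 4: ref 2 -> HIT, frames=[4,2]
Step 5: ref 1 -> FAULT, evict 4, frames=[1,2]
Step 6: ref 1 -> HIT, frames=[1,2]
Step 7: ref 1 -> HIT, frames=[1,2]
Step 8: ref 3 -> FAULT, evict 2, frames=[1,3]
At step 8: evicted page 2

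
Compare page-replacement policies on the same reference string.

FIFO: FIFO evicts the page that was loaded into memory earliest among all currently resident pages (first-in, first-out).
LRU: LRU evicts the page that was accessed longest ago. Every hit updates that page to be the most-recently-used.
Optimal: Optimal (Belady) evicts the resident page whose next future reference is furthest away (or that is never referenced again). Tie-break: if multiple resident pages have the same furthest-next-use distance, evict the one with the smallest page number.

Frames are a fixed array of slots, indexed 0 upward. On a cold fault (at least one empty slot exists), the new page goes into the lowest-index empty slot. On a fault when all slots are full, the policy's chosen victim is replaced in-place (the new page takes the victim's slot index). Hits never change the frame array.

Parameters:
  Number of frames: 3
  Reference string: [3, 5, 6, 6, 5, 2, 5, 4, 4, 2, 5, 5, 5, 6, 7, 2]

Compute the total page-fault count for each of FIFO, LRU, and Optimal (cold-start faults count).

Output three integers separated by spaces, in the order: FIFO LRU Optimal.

Answer: 9 8 7

Derivation:
--- FIFO ---
  step 0: ref 3 -> FAULT, frames=[3,-,-] (faults so far: 1)
  step 1: ref 5 -> FAULT, frames=[3,5,-] (faults so far: 2)
  step 2: ref 6 -> FAULT, frames=[3,5,6] (faults so far: 3)
  step 3: ref 6 -> HIT, frames=[3,5,6] (faults so far: 3)
  step 4: ref 5 -> HIT, frames=[3,5,6] (faults so far: 3)
  step 5: ref 2 -> FAULT, evict 3, frames=[2,5,6] (faults so far: 4)
  step 6: ref 5 -> HIT, frames=[2,5,6] (faults so far: 4)
  step 7: ref 4 -> FAULT, evict 5, frames=[2,4,6] (faults so far: 5)
  step 8: ref 4 -> HIT, frames=[2,4,6] (faults so far: 5)
  step 9: ref 2 -> HIT, frames=[2,4,6] (faults so far: 5)
  step 10: ref 5 -> FAULT, evict 6, frames=[2,4,5] (faults so far: 6)
  step 11: ref 5 -> HIT, frames=[2,4,5] (faults so far: 6)
  step 12: ref 5 -> HIT, frames=[2,4,5] (faults so far: 6)
  step 13: ref 6 -> FAULT, evict 2, frames=[6,4,5] (faults so far: 7)
  step 14: ref 7 -> FAULT, evict 4, frames=[6,7,5] (faults so far: 8)
  step 15: ref 2 -> FAULT, evict 5, frames=[6,7,2] (faults so far: 9)
  FIFO total faults: 9
--- LRU ---
  step 0: ref 3 -> FAULT, frames=[3,-,-] (faults so far: 1)
  step 1: ref 5 -> FAULT, frames=[3,5,-] (faults so far: 2)
  step 2: ref 6 -> FAULT, frames=[3,5,6] (faults so far: 3)
  step 3: ref 6 -> HIT, frames=[3,5,6] (faults so far: 3)
  step 4: ref 5 -> HIT, frames=[3,5,6] (faults so far: 3)
  step 5: ref 2 -> FAULT, evict 3, frames=[2,5,6] (faults so far: 4)
  step 6: ref 5 -> HIT, frames=[2,5,6] (faults so far: 4)
  step 7: ref 4 -> FAULT, evict 6, frames=[2,5,4] (faults so far: 5)
  step 8: ref 4 -> HIT, frames=[2,5,4] (faults so far: 5)
  step 9: ref 2 -> HIT, frames=[2,5,4] (faults so far: 5)
  step 10: ref 5 -> HIT, frames=[2,5,4] (faults so far: 5)
  step 11: ref 5 -> HIT, frames=[2,5,4] (faults so far: 5)
  step 12: ref 5 -> HIT, frames=[2,5,4] (faults so far: 5)
  step 13: ref 6 -> FAULT, evict 4, frames=[2,5,6] (faults so far: 6)
  step 14: ref 7 -> FAULT, evict 2, frames=[7,5,6] (faults so far: 7)
  step 15: ref 2 -> FAULT, evict 5, frames=[7,2,6] (faults so far: 8)
  LRU total faults: 8
--- Optimal ---
  step 0: ref 3 -> FAULT, frames=[3,-,-] (faults so far: 1)
  step 1: ref 5 -> FAULT, frames=[3,5,-] (faults so far: 2)
  step 2: ref 6 -> FAULT, frames=[3,5,6] (faults so far: 3)
  step 3: ref 6 -> HIT, frames=[3,5,6] (faults so far: 3)
  step 4: ref 5 -> HIT, frames=[3,5,6] (faults so far: 3)
  step 5: ref 2 -> FAULT, evict 3, frames=[2,5,6] (faults so far: 4)
  step 6: ref 5 -> HIT, frames=[2,5,6] (faults so far: 4)
  step 7: ref 4 -> FAULT, evict 6, frames=[2,5,4] (faults so far: 5)
  step 8: ref 4 -> HIT, frames=[2,5,4] (faults so far: 5)
  step 9: ref 2 -> HIT, frames=[2,5,4] (faults so far: 5)
  step 10: ref 5 -> HIT, frames=[2,5,4] (faults so far: 5)
  step 11: ref 5 -> HIT, frames=[2,5,4] (faults so far: 5)
  step 12: ref 5 -> HIT, frames=[2,5,4] (faults so far: 5)
  step 13: ref 6 -> FAULT, evict 4, frames=[2,5,6] (faults so far: 6)
  step 14: ref 7 -> FAULT, evict 5, frames=[2,7,6] (faults so far: 7)
  step 15: ref 2 -> HIT, frames=[2,7,6] (faults so far: 7)
  Optimal total faults: 7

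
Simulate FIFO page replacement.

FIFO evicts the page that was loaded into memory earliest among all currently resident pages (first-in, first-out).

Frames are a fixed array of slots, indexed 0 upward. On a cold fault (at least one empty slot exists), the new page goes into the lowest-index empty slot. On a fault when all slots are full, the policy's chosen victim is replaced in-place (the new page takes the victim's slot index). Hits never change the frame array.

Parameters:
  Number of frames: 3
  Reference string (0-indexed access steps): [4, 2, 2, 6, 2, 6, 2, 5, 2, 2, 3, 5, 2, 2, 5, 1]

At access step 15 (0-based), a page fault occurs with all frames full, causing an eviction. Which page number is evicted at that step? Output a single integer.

Step 0: ref 4 -> FAULT, frames=[4,-,-]
Step 1: ref 2 -> FAULT, frames=[4,2,-]
Step 2: ref 2 -> HIT, frames=[4,2,-]
Step 3: ref 6 -> FAULT, frames=[4,2,6]
Step 4: ref 2 -> HIT, frames=[4,2,6]
Step 5: ref 6 -> HIT, frames=[4,2,6]
Step 6: ref 2 -> HIT, frames=[4,2,6]
Step 7: ref 5 -> FAULT, evict 4, frames=[5,2,6]
Step 8: ref 2 -> HIT, frames=[5,2,6]
Step 9: ref 2 -> HIT, frames=[5,2,6]
Step 10: ref 3 -> FAULT, evict 2, frames=[5,3,6]
Step 11: ref 5 -> HIT, frames=[5,3,6]
Step 12: ref 2 -> FAULT, evict 6, frames=[5,3,2]
Step 13: ref 2 -> HIT, frames=[5,3,2]
Step 14: ref 5 -> HIT, frames=[5,3,2]
Step 15: ref 1 -> FAULT, evict 5, frames=[1,3,2]
At step 15: evicted page 5

Answer: 5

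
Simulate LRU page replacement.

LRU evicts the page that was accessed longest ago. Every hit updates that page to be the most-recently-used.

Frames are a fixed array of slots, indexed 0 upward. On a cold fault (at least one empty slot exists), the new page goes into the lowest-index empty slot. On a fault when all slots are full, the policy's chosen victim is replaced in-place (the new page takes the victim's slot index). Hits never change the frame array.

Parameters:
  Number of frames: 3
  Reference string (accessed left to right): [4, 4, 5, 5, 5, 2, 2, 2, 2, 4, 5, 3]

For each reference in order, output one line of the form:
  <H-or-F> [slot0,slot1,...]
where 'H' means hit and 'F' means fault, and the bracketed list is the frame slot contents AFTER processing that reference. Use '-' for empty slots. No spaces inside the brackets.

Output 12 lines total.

F [4,-,-]
H [4,-,-]
F [4,5,-]
H [4,5,-]
H [4,5,-]
F [4,5,2]
H [4,5,2]
H [4,5,2]
H [4,5,2]
H [4,5,2]
H [4,5,2]
F [4,5,3]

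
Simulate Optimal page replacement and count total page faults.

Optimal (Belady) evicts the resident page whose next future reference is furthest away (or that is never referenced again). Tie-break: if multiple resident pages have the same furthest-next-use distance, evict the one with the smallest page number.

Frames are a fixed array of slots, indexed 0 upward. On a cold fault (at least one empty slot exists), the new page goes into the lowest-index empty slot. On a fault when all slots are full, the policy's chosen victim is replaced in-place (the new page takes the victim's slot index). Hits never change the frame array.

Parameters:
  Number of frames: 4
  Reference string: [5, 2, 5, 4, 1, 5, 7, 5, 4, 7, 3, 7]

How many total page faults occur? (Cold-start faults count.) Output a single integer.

Step 0: ref 5 → FAULT, frames=[5,-,-,-]
Step 1: ref 2 → FAULT, frames=[5,2,-,-]
Step 2: ref 5 → HIT, frames=[5,2,-,-]
Step 3: ref 4 → FAULT, frames=[5,2,4,-]
Step 4: ref 1 → FAULT, frames=[5,2,4,1]
Step 5: ref 5 → HIT, frames=[5,2,4,1]
Step 6: ref 7 → FAULT (evict 1), frames=[5,2,4,7]
Step 7: ref 5 → HIT, frames=[5,2,4,7]
Step 8: ref 4 → HIT, frames=[5,2,4,7]
Step 9: ref 7 → HIT, frames=[5,2,4,7]
Step 10: ref 3 → FAULT (evict 2), frames=[5,3,4,7]
Step 11: ref 7 → HIT, frames=[5,3,4,7]
Total faults: 6

Answer: 6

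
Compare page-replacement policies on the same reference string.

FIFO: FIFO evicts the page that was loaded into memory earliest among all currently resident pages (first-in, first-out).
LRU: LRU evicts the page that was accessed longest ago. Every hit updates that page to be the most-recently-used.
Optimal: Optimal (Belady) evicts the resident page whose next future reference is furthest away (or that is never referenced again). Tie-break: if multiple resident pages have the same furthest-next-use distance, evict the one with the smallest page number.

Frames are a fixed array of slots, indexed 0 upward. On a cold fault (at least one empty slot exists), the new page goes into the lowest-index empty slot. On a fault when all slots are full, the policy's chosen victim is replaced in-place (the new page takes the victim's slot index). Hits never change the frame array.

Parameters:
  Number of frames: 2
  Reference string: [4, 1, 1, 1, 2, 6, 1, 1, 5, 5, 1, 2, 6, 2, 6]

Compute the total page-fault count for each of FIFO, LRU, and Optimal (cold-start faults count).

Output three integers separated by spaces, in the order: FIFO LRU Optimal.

Answer: 8 8 7

Derivation:
--- FIFO ---
  step 0: ref 4 -> FAULT, frames=[4,-] (faults so far: 1)
  step 1: ref 1 -> FAULT, frames=[4,1] (faults so far: 2)
  step 2: ref 1 -> HIT, frames=[4,1] (faults so far: 2)
  step 3: ref 1 -> HIT, frames=[4,1] (faults so far: 2)
  step 4: ref 2 -> FAULT, evict 4, frames=[2,1] (faults so far: 3)
  step 5: ref 6 -> FAULT, evict 1, frames=[2,6] (faults so far: 4)
  step 6: ref 1 -> FAULT, evict 2, frames=[1,6] (faults so far: 5)
  step 7: ref 1 -> HIT, frames=[1,6] (faults so far: 5)
  step 8: ref 5 -> FAULT, evict 6, frames=[1,5] (faults so far: 6)
  step 9: ref 5 -> HIT, frames=[1,5] (faults so far: 6)
  step 10: ref 1 -> HIT, frames=[1,5] (faults so far: 6)
  step 11: ref 2 -> FAULT, evict 1, frames=[2,5] (faults so far: 7)
  step 12: ref 6 -> FAULT, evict 5, frames=[2,6] (faults so far: 8)
  step 13: ref 2 -> HIT, frames=[2,6] (faults so far: 8)
  step 14: ref 6 -> HIT, frames=[2,6] (faults so far: 8)
  FIFO total faults: 8
--- LRU ---
  step 0: ref 4 -> FAULT, frames=[4,-] (faults so far: 1)
  step 1: ref 1 -> FAULT, frames=[4,1] (faults so far: 2)
  step 2: ref 1 -> HIT, frames=[4,1] (faults so far: 2)
  step 3: ref 1 -> HIT, frames=[4,1] (faults so far: 2)
  step 4: ref 2 -> FAULT, evict 4, frames=[2,1] (faults so far: 3)
  step 5: ref 6 -> FAULT, evict 1, frames=[2,6] (faults so far: 4)
  step 6: ref 1 -> FAULT, evict 2, frames=[1,6] (faults so far: 5)
  step 7: ref 1 -> HIT, frames=[1,6] (faults so far: 5)
  step 8: ref 5 -> FAULT, evict 6, frames=[1,5] (faults so far: 6)
  step 9: ref 5 -> HIT, frames=[1,5] (faults so far: 6)
  step 10: ref 1 -> HIT, frames=[1,5] (faults so far: 6)
  step 11: ref 2 -> FAULT, evict 5, frames=[1,2] (faults so far: 7)
  step 12: ref 6 -> FAULT, evict 1, frames=[6,2] (faults so far: 8)
  step 13: ref 2 -> HIT, frames=[6,2] (faults so far: 8)
  step 14: ref 6 -> HIT, frames=[6,2] (faults so far: 8)
  LRU total faults: 8
--- Optimal ---
  step 0: ref 4 -> FAULT, frames=[4,-] (faults so far: 1)
  step 1: ref 1 -> FAULT, frames=[4,1] (faults so far: 2)
  step 2: ref 1 -> HIT, frames=[4,1] (faults so far: 2)
  step 3: ref 1 -> HIT, frames=[4,1] (faults so far: 2)
  step 4: ref 2 -> FAULT, evict 4, frames=[2,1] (faults so far: 3)
  step 5: ref 6 -> FAULT, evict 2, frames=[6,1] (faults so far: 4)
  step 6: ref 1 -> HIT, frames=[6,1] (faults so far: 4)
  step 7: ref 1 -> HIT, frames=[6,1] (faults so far: 4)
  step 8: ref 5 -> FAULT, evict 6, frames=[5,1] (faults so far: 5)
  step 9: ref 5 -> HIT, frames=[5,1] (faults so far: 5)
  step 10: ref 1 -> HIT, frames=[5,1] (faults so far: 5)
  step 11: ref 2 -> FAULT, evict 1, frames=[5,2] (faults so far: 6)
  step 12: ref 6 -> FAULT, evict 5, frames=[6,2] (faults so far: 7)
  step 13: ref 2 -> HIT, frames=[6,2] (faults so far: 7)
  step 14: ref 6 -> HIT, frames=[6,2] (faults so far: 7)
  Optimal total faults: 7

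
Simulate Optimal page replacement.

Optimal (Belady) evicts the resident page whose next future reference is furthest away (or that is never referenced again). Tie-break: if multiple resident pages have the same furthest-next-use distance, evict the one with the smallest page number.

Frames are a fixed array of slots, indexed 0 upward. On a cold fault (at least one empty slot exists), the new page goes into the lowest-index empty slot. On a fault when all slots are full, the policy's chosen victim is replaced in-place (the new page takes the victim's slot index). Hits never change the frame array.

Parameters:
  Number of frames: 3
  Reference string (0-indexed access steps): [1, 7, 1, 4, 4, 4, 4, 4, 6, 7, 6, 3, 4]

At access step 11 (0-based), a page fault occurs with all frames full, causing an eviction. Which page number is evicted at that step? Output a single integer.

Step 0: ref 1 -> FAULT, frames=[1,-,-]
Step 1: ref 7 -> FAULT, frames=[1,7,-]
Step 2: ref 1 -> HIT, frames=[1,7,-]
Step 3: ref 4 -> FAULT, frames=[1,7,4]
Step 4: ref 4 -> HIT, frames=[1,7,4]
Step 5: ref 4 -> HIT, frames=[1,7,4]
Step 6: ref 4 -> HIT, frames=[1,7,4]
Step 7: ref 4 -> HIT, frames=[1,7,4]
Step 8: ref 6 -> FAULT, evict 1, frames=[6,7,4]
Step 9: ref 7 -> HIT, frames=[6,7,4]
Step 10: ref 6 -> HIT, frames=[6,7,4]
Step 11: ref 3 -> FAULT, evict 6, frames=[3,7,4]
At step 11: evicted page 6

Answer: 6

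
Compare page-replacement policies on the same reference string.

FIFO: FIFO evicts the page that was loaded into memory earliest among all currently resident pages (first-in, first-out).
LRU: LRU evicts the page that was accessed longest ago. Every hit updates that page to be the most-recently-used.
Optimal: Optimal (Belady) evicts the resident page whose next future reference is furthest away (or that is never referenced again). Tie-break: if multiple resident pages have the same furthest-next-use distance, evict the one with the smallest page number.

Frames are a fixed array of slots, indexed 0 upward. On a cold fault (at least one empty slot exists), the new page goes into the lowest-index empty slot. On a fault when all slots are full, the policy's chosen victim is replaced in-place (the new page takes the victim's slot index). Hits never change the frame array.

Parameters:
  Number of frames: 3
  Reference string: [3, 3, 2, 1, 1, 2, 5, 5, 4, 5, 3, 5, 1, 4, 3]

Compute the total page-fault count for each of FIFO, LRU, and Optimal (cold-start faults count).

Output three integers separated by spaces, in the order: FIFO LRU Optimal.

Answer: 7 9 6

Derivation:
--- FIFO ---
  step 0: ref 3 -> FAULT, frames=[3,-,-] (faults so far: 1)
  step 1: ref 3 -> HIT, frames=[3,-,-] (faults so far: 1)
  step 2: ref 2 -> FAULT, frames=[3,2,-] (faults so far: 2)
  step 3: ref 1 -> FAULT, frames=[3,2,1] (faults so far: 3)
  step 4: ref 1 -> HIT, frames=[3,2,1] (faults so far: 3)
  step 5: ref 2 -> HIT, frames=[3,2,1] (faults so far: 3)
  step 6: ref 5 -> FAULT, evict 3, frames=[5,2,1] (faults so far: 4)
  step 7: ref 5 -> HIT, frames=[5,2,1] (faults so far: 4)
  step 8: ref 4 -> FAULT, evict 2, frames=[5,4,1] (faults so far: 5)
  step 9: ref 5 -> HIT, frames=[5,4,1] (faults so far: 5)
  step 10: ref 3 -> FAULT, evict 1, frames=[5,4,3] (faults so far: 6)
  step 11: ref 5 -> HIT, frames=[5,4,3] (faults so far: 6)
  step 12: ref 1 -> FAULT, evict 5, frames=[1,4,3] (faults so far: 7)
  step 13: ref 4 -> HIT, frames=[1,4,3] (faults so far: 7)
  step 14: ref 3 -> HIT, frames=[1,4,3] (faults so far: 7)
  FIFO total faults: 7
--- LRU ---
  step 0: ref 3 -> FAULT, frames=[3,-,-] (faults so far: 1)
  step 1: ref 3 -> HIT, frames=[3,-,-] (faults so far: 1)
  step 2: ref 2 -> FAULT, frames=[3,2,-] (faults so far: 2)
  step 3: ref 1 -> FAULT, frames=[3,2,1] (faults so far: 3)
  step 4: ref 1 -> HIT, frames=[3,2,1] (faults so far: 3)
  step 5: ref 2 -> HIT, frames=[3,2,1] (faults so far: 3)
  step 6: ref 5 -> FAULT, evict 3, frames=[5,2,1] (faults so far: 4)
  step 7: ref 5 -> HIT, frames=[5,2,1] (faults so far: 4)
  step 8: ref 4 -> FAULT, evict 1, frames=[5,2,4] (faults so far: 5)
  step 9: ref 5 -> HIT, frames=[5,2,4] (faults so far: 5)
  step 10: ref 3 -> FAULT, evict 2, frames=[5,3,4] (faults so far: 6)
  step 11: ref 5 -> HIT, frames=[5,3,4] (faults so far: 6)
  step 12: ref 1 -> FAULT, evict 4, frames=[5,3,1] (faults so far: 7)
  step 13: ref 4 -> FAULT, evict 3, frames=[5,4,1] (faults so far: 8)
  step 14: ref 3 -> FAULT, evict 5, frames=[3,4,1] (faults so far: 9)
  LRU total faults: 9
--- Optimal ---
  step 0: ref 3 -> FAULT, frames=[3,-,-] (faults so far: 1)
  step 1: ref 3 -> HIT, frames=[3,-,-] (faults so far: 1)
  step 2: ref 2 -> FAULT, frames=[3,2,-] (faults so far: 2)
  step 3: ref 1 -> FAULT, frames=[3,2,1] (faults so far: 3)
  step 4: ref 1 -> HIT, frames=[3,2,1] (faults so far: 3)
  step 5: ref 2 -> HIT, frames=[3,2,1] (faults so far: 3)
  step 6: ref 5 -> FAULT, evict 2, frames=[3,5,1] (faults so far: 4)
  step 7: ref 5 -> HIT, frames=[3,5,1] (faults so far: 4)
  step 8: ref 4 -> FAULT, evict 1, frames=[3,5,4] (faults so far: 5)
  step 9: ref 5 -> HIT, frames=[3,5,4] (faults so far: 5)
  step 10: ref 3 -> HIT, frames=[3,5,4] (faults so far: 5)
  step 11: ref 5 -> HIT, frames=[3,5,4] (faults so far: 5)
  step 12: ref 1 -> FAULT, evict 5, frames=[3,1,4] (faults so far: 6)
  step 13: ref 4 -> HIT, frames=[3,1,4] (faults so far: 6)
  step 14: ref 3 -> HIT, frames=[3,1,4] (faults so far: 6)
  Optimal total faults: 6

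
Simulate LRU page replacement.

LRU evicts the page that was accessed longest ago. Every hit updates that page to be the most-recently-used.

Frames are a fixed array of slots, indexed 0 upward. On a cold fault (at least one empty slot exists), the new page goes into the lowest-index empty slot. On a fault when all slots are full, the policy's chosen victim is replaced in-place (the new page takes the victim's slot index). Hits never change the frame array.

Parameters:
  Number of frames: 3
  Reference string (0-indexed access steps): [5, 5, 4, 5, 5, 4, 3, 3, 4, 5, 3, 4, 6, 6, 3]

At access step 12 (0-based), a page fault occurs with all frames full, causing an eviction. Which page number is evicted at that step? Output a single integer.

Step 0: ref 5 -> FAULT, frames=[5,-,-]
Step 1: ref 5 -> HIT, frames=[5,-,-]
Step 2: ref 4 -> FAULT, frames=[5,4,-]
Step 3: ref 5 -> HIT, frames=[5,4,-]
Step 4: ref 5 -> HIT, frames=[5,4,-]
Step 5: ref 4 -> HIT, frames=[5,4,-]
Step 6: ref 3 -> FAULT, frames=[5,4,3]
Step 7: ref 3 -> HIT, frames=[5,4,3]
Step 8: ref 4 -> HIT, frames=[5,4,3]
Step 9: ref 5 -> HIT, frames=[5,4,3]
Step 10: ref 3 -> HIT, frames=[5,4,3]
Step 11: ref 4 -> HIT, frames=[5,4,3]
Step 12: ref 6 -> FAULT, evict 5, frames=[6,4,3]
At step 12: evicted page 5

Answer: 5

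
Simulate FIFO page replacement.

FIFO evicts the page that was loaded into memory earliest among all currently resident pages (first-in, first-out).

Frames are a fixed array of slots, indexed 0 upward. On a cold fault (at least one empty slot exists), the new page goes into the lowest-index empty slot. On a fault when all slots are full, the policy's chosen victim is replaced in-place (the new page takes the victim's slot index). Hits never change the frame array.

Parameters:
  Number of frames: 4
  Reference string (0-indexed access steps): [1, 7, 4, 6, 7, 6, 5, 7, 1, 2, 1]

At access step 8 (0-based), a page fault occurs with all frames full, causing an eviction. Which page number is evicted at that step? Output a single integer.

Step 0: ref 1 -> FAULT, frames=[1,-,-,-]
Step 1: ref 7 -> FAULT, frames=[1,7,-,-]
Step 2: ref 4 -> FAULT, frames=[1,7,4,-]
Step 3: ref 6 -> FAULT, frames=[1,7,4,6]
Step 4: ref 7 -> HIT, frames=[1,7,4,6]
Step 5: ref 6 -> HIT, frames=[1,7,4,6]
Step 6: ref 5 -> FAULT, evict 1, frames=[5,7,4,6]
Step 7: ref 7 -> HIT, frames=[5,7,4,6]
Step 8: ref 1 -> FAULT, evict 7, frames=[5,1,4,6]
At step 8: evicted page 7

Answer: 7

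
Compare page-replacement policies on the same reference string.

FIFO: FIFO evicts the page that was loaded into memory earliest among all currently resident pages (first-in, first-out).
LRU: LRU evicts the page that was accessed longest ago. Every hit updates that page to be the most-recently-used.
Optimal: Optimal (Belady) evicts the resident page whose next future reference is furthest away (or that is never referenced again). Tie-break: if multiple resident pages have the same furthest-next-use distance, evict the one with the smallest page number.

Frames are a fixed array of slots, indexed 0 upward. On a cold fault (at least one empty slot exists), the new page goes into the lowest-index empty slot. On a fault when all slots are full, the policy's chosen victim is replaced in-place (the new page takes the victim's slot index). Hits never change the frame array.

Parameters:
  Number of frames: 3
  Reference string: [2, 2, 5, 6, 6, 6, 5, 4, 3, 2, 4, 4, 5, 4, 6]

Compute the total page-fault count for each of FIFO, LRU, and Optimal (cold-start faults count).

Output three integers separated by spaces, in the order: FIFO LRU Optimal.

Answer: 9 8 7

Derivation:
--- FIFO ---
  step 0: ref 2 -> FAULT, frames=[2,-,-] (faults so far: 1)
  step 1: ref 2 -> HIT, frames=[2,-,-] (faults so far: 1)
  step 2: ref 5 -> FAULT, frames=[2,5,-] (faults so far: 2)
  step 3: ref 6 -> FAULT, frames=[2,5,6] (faults so far: 3)
  step 4: ref 6 -> HIT, frames=[2,5,6] (faults so far: 3)
  step 5: ref 6 -> HIT, frames=[2,5,6] (faults so far: 3)
  step 6: ref 5 -> HIT, frames=[2,5,6] (faults so far: 3)
  step 7: ref 4 -> FAULT, evict 2, frames=[4,5,6] (faults so far: 4)
  step 8: ref 3 -> FAULT, evict 5, frames=[4,3,6] (faults so far: 5)
  step 9: ref 2 -> FAULT, evict 6, frames=[4,3,2] (faults so far: 6)
  step 10: ref 4 -> HIT, frames=[4,3,2] (faults so far: 6)
  step 11: ref 4 -> HIT, frames=[4,3,2] (faults so far: 6)
  step 12: ref 5 -> FAULT, evict 4, frames=[5,3,2] (faults so far: 7)
  step 13: ref 4 -> FAULT, evict 3, frames=[5,4,2] (faults so far: 8)
  step 14: ref 6 -> FAULT, evict 2, frames=[5,4,6] (faults so far: 9)
  FIFO total faults: 9
--- LRU ---
  step 0: ref 2 -> FAULT, frames=[2,-,-] (faults so far: 1)
  step 1: ref 2 -> HIT, frames=[2,-,-] (faults so far: 1)
  step 2: ref 5 -> FAULT, frames=[2,5,-] (faults so far: 2)
  step 3: ref 6 -> FAULT, frames=[2,5,6] (faults so far: 3)
  step 4: ref 6 -> HIT, frames=[2,5,6] (faults so far: 3)
  step 5: ref 6 -> HIT, frames=[2,5,6] (faults so far: 3)
  step 6: ref 5 -> HIT, frames=[2,5,6] (faults so far: 3)
  step 7: ref 4 -> FAULT, evict 2, frames=[4,5,6] (faults so far: 4)
  step 8: ref 3 -> FAULT, evict 6, frames=[4,5,3] (faults so far: 5)
  step 9: ref 2 -> FAULT, evict 5, frames=[4,2,3] (faults so far: 6)
  step 10: ref 4 -> HIT, frames=[4,2,3] (faults so far: 6)
  step 11: ref 4 -> HIT, frames=[4,2,3] (faults so far: 6)
  step 12: ref 5 -> FAULT, evict 3, frames=[4,2,5] (faults so far: 7)
  step 13: ref 4 -> HIT, frames=[4,2,5] (faults so far: 7)
  step 14: ref 6 -> FAULT, evict 2, frames=[4,6,5] (faults so far: 8)
  LRU total faults: 8
--- Optimal ---
  step 0: ref 2 -> FAULT, frames=[2,-,-] (faults so far: 1)
  step 1: ref 2 -> HIT, frames=[2,-,-] (faults so far: 1)
  step 2: ref 5 -> FAULT, frames=[2,5,-] (faults so far: 2)
  step 3: ref 6 -> FAULT, frames=[2,5,6] (faults so far: 3)
  step 4: ref 6 -> HIT, frames=[2,5,6] (faults so far: 3)
  step 5: ref 6 -> HIT, frames=[2,5,6] (faults so far: 3)
  step 6: ref 5 -> HIT, frames=[2,5,6] (faults so far: 3)
  step 7: ref 4 -> FAULT, evict 6, frames=[2,5,4] (faults so far: 4)
  step 8: ref 3 -> FAULT, evict 5, frames=[2,3,4] (faults so far: 5)
  step 9: ref 2 -> HIT, frames=[2,3,4] (faults so far: 5)
  step 10: ref 4 -> HIT, frames=[2,3,4] (faults so far: 5)
  step 11: ref 4 -> HIT, frames=[2,3,4] (faults so far: 5)
  step 12: ref 5 -> FAULT, evict 2, frames=[5,3,4] (faults so far: 6)
  step 13: ref 4 -> HIT, frames=[5,3,4] (faults so far: 6)
  step 14: ref 6 -> FAULT, evict 3, frames=[5,6,4] (faults so far: 7)
  Optimal total faults: 7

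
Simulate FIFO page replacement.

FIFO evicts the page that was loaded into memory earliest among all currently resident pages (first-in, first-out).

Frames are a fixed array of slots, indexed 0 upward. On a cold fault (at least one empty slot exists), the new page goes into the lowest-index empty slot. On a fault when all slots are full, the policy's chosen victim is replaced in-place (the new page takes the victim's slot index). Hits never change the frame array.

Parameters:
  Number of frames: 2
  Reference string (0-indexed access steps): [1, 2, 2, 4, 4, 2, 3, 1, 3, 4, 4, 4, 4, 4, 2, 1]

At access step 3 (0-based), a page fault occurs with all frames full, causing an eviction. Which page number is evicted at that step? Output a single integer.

Answer: 1

Derivation:
Step 0: ref 1 -> FAULT, frames=[1,-]
Step 1: ref 2 -> FAULT, frames=[1,2]
Step 2: ref 2 -> HIT, frames=[1,2]
Step 3: ref 4 -> FAULT, evict 1, frames=[4,2]
At step 3: evicted page 1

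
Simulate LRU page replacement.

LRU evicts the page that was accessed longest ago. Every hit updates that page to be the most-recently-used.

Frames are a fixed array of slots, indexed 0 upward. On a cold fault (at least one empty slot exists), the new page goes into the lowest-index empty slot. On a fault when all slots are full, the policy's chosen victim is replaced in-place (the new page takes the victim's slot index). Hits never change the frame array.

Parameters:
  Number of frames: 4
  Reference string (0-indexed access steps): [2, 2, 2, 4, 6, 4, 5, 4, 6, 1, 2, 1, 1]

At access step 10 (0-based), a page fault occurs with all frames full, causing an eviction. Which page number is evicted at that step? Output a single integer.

Step 0: ref 2 -> FAULT, frames=[2,-,-,-]
Step 1: ref 2 -> HIT, frames=[2,-,-,-]
Step 2: ref 2 -> HIT, frames=[2,-,-,-]
Step 3: ref 4 -> FAULT, frames=[2,4,-,-]
Step 4: ref 6 -> FAULT, frames=[2,4,6,-]
Step 5: ref 4 -> HIT, frames=[2,4,6,-]
Step 6: ref 5 -> FAULT, frames=[2,4,6,5]
Step 7: ref 4 -> HIT, frames=[2,4,6,5]
Step 8: ref 6 -> HIT, frames=[2,4,6,5]
Step 9: ref 1 -> FAULT, evict 2, frames=[1,4,6,5]
Step 10: ref 2 -> FAULT, evict 5, frames=[1,4,6,2]
At step 10: evicted page 5

Answer: 5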